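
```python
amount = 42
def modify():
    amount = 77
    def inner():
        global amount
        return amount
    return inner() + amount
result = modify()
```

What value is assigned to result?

Step 1: Global amount = 42. modify() shadows with local amount = 77.
Step 2: inner() uses global keyword, so inner() returns global amount = 42.
Step 3: modify() returns 42 + 77 = 119

The answer is 119.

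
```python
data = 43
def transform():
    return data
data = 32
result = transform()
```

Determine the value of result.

Step 1: data is first set to 43, then reassigned to 32.
Step 2: transform() is called after the reassignment, so it looks up the current global data = 32.
Step 3: result = 32

The answer is 32.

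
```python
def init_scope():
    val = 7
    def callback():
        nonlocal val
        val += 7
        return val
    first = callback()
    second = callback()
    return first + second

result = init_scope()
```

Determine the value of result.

Step 1: val starts at 7.
Step 2: First call: val = 7 + 7 = 14, returns 14.
Step 3: Second call: val = 14 + 7 = 21, returns 21.
Step 4: result = 14 + 21 = 35

The answer is 35.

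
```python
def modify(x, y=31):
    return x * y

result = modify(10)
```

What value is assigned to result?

Step 1: modify(10) uses default y = 31.
Step 2: Returns 10 * 31 = 310.
Step 3: result = 310

The answer is 310.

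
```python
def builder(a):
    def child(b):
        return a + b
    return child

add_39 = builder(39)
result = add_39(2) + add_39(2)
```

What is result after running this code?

Step 1: add_39 captures a = 39.
Step 2: add_39(2) = 39 + 2 = 41, called twice.
Step 3: result = 41 + 41 = 82

The answer is 82.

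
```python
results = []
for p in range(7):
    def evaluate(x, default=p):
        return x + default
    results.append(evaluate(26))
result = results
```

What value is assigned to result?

Step 1: Default argument default=p is evaluated at function definition time.
Step 2: Each iteration creates evaluate with default = current p value.
Step 3: evaluate(26) returns 26 + default. results = [26, 27, 28, 29, 30, 31, 32]

The answer is [26, 27, 28, 29, 30, 31, 32].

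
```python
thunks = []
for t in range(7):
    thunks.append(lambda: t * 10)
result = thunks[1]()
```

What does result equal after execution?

Step 1: All lambdas reference the same variable t (late binding).
Step 2: After the loop, t = 6. Every lambda returns t * 10.
Step 3: thunks[1]() = 6 * 10 = 60

The answer is 60.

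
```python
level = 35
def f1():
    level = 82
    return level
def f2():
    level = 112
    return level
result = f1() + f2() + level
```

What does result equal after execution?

Step 1: Each function shadows global level with its own local.
Step 2: f1() returns 82, f2() returns 112.
Step 3: Global level = 35 is unchanged. result = 82 + 112 + 35 = 229

The answer is 229.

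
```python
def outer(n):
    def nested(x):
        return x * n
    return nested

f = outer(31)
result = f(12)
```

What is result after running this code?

Step 1: outer(31) creates a closure capturing n = 31.
Step 2: f(12) computes 12 * 31 = 372.
Step 3: result = 372

The answer is 372.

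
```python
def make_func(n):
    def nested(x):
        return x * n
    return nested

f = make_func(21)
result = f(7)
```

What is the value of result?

Step 1: make_func(21) creates a closure capturing n = 21.
Step 2: f(7) computes 7 * 21 = 147.
Step 3: result = 147

The answer is 147.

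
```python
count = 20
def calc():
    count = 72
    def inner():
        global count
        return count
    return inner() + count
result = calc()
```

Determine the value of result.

Step 1: Global count = 20. calc() shadows with local count = 72.
Step 2: inner() uses global keyword, so inner() returns global count = 20.
Step 3: calc() returns 20 + 72 = 92

The answer is 92.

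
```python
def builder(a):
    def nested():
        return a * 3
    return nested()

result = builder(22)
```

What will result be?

Step 1: builder(22) binds parameter a = 22.
Step 2: nested() accesses a = 22 from enclosing scope.
Step 3: result = 22 * 3 = 66

The answer is 66.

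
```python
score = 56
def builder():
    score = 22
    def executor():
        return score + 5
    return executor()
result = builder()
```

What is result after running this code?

Step 1: builder() shadows global score with score = 22.
Step 2: executor() finds score = 22 in enclosing scope, computes 22 + 5 = 27.
Step 3: result = 27

The answer is 27.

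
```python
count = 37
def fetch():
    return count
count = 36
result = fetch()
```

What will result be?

Step 1: count is first set to 37, then reassigned to 36.
Step 2: fetch() is called after the reassignment, so it looks up the current global count = 36.
Step 3: result = 36

The answer is 36.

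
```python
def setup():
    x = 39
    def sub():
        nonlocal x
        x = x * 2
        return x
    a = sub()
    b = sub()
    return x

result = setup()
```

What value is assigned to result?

Step 1: x starts at 39.
Step 2: First sub(): x = 39 * 2 = 78.
Step 3: Second sub(): x = 78 * 2 = 156.
Step 4: result = 156

The answer is 156.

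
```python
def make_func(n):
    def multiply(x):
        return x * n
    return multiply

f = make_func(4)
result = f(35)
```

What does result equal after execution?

Step 1: make_func(4) returns multiply closure with n = 4.
Step 2: f(35) computes 35 * 4 = 140.
Step 3: result = 140

The answer is 140.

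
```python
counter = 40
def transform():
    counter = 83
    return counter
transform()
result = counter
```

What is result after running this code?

Step 1: Global counter = 40.
Step 2: transform() creates local counter = 83 (shadow, not modification).
Step 3: After transform() returns, global counter is unchanged. result = 40

The answer is 40.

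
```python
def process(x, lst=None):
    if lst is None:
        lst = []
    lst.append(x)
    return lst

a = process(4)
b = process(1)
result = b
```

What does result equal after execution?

Step 1: None default with guard creates a NEW list each call.
Step 2: a = [4] (fresh list). b = [1] (another fresh list).
Step 3: result = [1] (this is the fix for mutable default)

The answer is [1].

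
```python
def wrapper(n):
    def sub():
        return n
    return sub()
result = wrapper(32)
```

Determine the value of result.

Step 1: wrapper(32) binds parameter n = 32.
Step 2: sub() looks up n in enclosing scope and finds the parameter n = 32.
Step 3: result = 32

The answer is 32.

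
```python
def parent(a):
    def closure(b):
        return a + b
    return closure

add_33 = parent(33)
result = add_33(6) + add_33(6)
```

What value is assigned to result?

Step 1: add_33 captures a = 33.
Step 2: add_33(6) = 33 + 6 = 39, called twice.
Step 3: result = 39 + 39 = 78

The answer is 78.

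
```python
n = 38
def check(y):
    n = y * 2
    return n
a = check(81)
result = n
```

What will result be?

Step 1: Global n = 38.
Step 2: check(81) creates local n = 81 * 2 = 162.
Step 3: Global n unchanged because no global keyword. result = 38

The answer is 38.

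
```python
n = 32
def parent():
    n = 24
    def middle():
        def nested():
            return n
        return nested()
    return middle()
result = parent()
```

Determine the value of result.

Step 1: parent() defines n = 24. middle() and nested() have no local n.
Step 2: nested() checks local (none), enclosing middle() (none), enclosing parent() and finds n = 24.
Step 3: result = 24

The answer is 24.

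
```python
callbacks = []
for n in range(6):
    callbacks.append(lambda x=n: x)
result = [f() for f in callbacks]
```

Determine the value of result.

Step 1: Default arg x=n captures n at each iteration.
Step 2: Each lambda has its own default: 0, 1, ..., 5.
Step 3: result = [0, 1, 2, 3, 4, 5]

The answer is [0, 1, 2, 3, 4, 5].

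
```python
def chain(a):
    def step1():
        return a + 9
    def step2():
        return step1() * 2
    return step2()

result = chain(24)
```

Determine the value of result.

Step 1: chain(24) captures a = 24.
Step 2: step2() calls step1() which returns 24 + 9 = 33.
Step 3: step2() returns 33 * 2 = 66

The answer is 66.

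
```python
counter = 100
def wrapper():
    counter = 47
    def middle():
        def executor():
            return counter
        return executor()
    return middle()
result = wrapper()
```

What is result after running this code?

Step 1: wrapper() defines counter = 47. middle() and executor() have no local counter.
Step 2: executor() checks local (none), enclosing middle() (none), enclosing wrapper() and finds counter = 47.
Step 3: result = 47

The answer is 47.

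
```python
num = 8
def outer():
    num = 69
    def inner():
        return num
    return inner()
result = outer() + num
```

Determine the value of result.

Step 1: Global num = 8. outer() shadows with num = 69.
Step 2: inner() returns enclosing num = 69. outer() = 69.
Step 3: result = 69 + global num (8) = 77

The answer is 77.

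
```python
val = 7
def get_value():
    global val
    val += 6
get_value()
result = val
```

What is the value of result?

Step 1: val = 7 globally.
Step 2: get_value() modifies global val: val += 6 = 13.
Step 3: result = 13

The answer is 13.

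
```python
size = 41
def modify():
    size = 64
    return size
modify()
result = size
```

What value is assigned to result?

Step 1: Global size = 41.
Step 2: modify() creates local size = 64 (shadow, not modification).
Step 3: After modify() returns, global size is unchanged. result = 41

The answer is 41.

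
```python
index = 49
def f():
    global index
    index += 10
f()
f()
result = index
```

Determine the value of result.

Step 1: index = 49.
Step 2: First f(): index = 49 + 10 = 59.
Step 3: Second f(): index = 59 + 10 = 69. result = 69

The answer is 69.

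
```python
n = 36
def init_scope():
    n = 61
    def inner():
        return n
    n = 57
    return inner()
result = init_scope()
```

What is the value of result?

Step 1: init_scope() sets n = 61, then later n = 57.
Step 2: inner() is called after n is reassigned to 57. Closures capture variables by reference, not by value.
Step 3: result = 57

The answer is 57.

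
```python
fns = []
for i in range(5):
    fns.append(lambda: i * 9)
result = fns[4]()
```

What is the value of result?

Step 1: All lambdas reference the same variable i (late binding).
Step 2: After the loop, i = 4. Every lambda returns i * 9.
Step 3: fns[4]() = 4 * 9 = 36

The answer is 36.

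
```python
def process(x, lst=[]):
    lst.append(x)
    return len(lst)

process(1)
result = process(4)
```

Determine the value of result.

Step 1: Mutable default list persists between calls.
Step 2: First call: lst = [1], len = 1. Second call: lst = [1, 4], len = 2.
Step 3: result = 2

The answer is 2.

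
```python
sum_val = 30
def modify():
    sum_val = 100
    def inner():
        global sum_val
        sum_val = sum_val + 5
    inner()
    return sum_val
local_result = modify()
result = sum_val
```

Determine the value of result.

Step 1: Global sum_val = 30. modify() creates local sum_val = 100.
Step 2: inner() declares global sum_val and adds 5: global sum_val = 30 + 5 = 35.
Step 3: modify() returns its local sum_val = 100 (unaffected by inner).
Step 4: result = global sum_val = 35

The answer is 35.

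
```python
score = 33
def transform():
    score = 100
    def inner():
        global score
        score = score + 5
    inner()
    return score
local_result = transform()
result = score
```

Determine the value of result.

Step 1: Global score = 33. transform() creates local score = 100.
Step 2: inner() declares global score and adds 5: global score = 33 + 5 = 38.
Step 3: transform() returns its local score = 100 (unaffected by inner).
Step 4: result = global score = 38

The answer is 38.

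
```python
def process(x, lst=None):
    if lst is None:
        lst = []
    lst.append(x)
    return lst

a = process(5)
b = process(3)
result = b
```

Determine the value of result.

Step 1: None default with guard creates a NEW list each call.
Step 2: a = [5] (fresh list). b = [3] (another fresh list).
Step 3: result = [3] (this is the fix for mutable default)

The answer is [3].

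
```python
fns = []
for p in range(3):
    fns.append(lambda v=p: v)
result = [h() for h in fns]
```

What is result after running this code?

Step 1: Default arg v=p captures p at each iteration.
Step 2: Each lambda has its own default: 0, 1, ..., 2.
Step 3: result = [0, 1, 2]

The answer is [0, 1, 2].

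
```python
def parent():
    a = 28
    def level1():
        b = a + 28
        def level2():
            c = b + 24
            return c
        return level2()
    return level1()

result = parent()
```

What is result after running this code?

Step 1: a = 28. b = a + 28 = 56.
Step 2: c = b + 24 = 56 + 24 = 80.
Step 3: result = 80

The answer is 80.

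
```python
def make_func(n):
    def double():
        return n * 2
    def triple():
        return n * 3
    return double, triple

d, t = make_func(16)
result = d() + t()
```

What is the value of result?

Step 1: Both closures capture the same n = 16.
Step 2: d() = 16 * 2 = 32, t() = 16 * 3 = 48.
Step 3: result = 32 + 48 = 80

The answer is 80.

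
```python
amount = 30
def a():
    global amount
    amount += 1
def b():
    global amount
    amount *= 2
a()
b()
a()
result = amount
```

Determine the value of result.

Step 1: amount = 30.
Step 2: a(): amount = 30 + 1 = 31.
Step 3: b(): amount = 31 * 2 = 62.
Step 4: a(): amount = 62 + 1 = 63

The answer is 63.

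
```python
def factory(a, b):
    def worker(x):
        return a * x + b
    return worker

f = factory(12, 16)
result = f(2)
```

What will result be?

Step 1: factory(12, 16) captures a = 12, b = 16.
Step 2: f(2) computes 12 * 2 + 16 = 40.
Step 3: result = 40

The answer is 40.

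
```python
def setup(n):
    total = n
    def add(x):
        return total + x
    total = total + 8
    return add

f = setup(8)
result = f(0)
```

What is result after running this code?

Step 1: setup(8) sets total = 8, then total = 8 + 8 = 16.
Step 2: Closures capture by reference, so add sees total = 16.
Step 3: f(0) returns 16 + 0 = 16

The answer is 16.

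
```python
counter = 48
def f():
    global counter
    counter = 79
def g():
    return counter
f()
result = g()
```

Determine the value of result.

Step 1: counter = 48.
Step 2: f() sets global counter = 79.
Step 3: g() reads global counter = 79. result = 79

The answer is 79.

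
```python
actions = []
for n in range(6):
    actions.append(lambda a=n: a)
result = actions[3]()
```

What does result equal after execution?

Step 1: Default argument a=n captures n's value at each iteration.
Step 2: actions[3] captured a = 3 when n was 3.
Step 3: result = 3

The answer is 3.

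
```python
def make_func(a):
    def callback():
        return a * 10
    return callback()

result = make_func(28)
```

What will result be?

Step 1: make_func(28) binds parameter a = 28.
Step 2: callback() accesses a = 28 from enclosing scope.
Step 3: result = 28 * 10 = 280

The answer is 280.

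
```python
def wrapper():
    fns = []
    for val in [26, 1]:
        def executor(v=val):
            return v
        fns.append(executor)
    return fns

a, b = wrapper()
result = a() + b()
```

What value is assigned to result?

Step 1: Default argument v=val captures val at each iteration.
Step 2: a() returns 26 (captured at first iteration), b() returns 1 (captured at second).
Step 3: result = 26 + 1 = 27

The answer is 27.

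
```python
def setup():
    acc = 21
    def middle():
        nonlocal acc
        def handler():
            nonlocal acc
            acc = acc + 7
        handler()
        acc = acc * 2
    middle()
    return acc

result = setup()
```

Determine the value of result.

Step 1: acc = 21.
Step 2: handler() adds 7: acc = 21 + 7 = 28.
Step 3: middle() doubles: acc = 28 * 2 = 56.
Step 4: result = 56

The answer is 56.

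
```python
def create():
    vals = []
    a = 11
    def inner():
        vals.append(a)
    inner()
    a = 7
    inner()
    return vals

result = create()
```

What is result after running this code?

Step 1: a = 11. inner() appends current a to vals.
Step 2: First inner(): appends 11. Then a = 7.
Step 3: Second inner(): appends 7 (closure sees updated a). result = [11, 7]

The answer is [11, 7].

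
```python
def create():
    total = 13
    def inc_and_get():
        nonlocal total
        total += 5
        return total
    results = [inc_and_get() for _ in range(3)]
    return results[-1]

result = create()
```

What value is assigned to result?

Step 1: total = 13.
Step 2: Three calls to inc_and_get(), each adding 5.
Step 3: Last value = 13 + 5 * 3 = 28

The answer is 28.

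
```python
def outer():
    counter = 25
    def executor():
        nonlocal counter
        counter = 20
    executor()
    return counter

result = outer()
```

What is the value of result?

Step 1: outer() sets counter = 25.
Step 2: executor() uses nonlocal to reassign counter = 20.
Step 3: result = 20

The answer is 20.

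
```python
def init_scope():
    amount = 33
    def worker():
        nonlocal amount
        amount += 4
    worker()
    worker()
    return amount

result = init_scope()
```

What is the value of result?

Step 1: amount starts at 33.
Step 2: worker() is called 2 times, each adding 4.
Step 3: amount = 33 + 4 * 2 = 41

The answer is 41.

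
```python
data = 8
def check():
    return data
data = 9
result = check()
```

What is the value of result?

Step 1: data is first set to 8, then reassigned to 9.
Step 2: check() is called after the reassignment, so it looks up the current global data = 9.
Step 3: result = 9

The answer is 9.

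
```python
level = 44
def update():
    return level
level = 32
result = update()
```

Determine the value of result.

Step 1: level is first set to 44, then reassigned to 32.
Step 2: update() is called after the reassignment, so it looks up the current global level = 32.
Step 3: result = 32

The answer is 32.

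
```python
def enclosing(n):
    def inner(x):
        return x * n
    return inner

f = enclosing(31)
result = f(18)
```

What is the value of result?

Step 1: enclosing(31) creates a closure capturing n = 31.
Step 2: f(18) computes 18 * 31 = 558.
Step 3: result = 558

The answer is 558.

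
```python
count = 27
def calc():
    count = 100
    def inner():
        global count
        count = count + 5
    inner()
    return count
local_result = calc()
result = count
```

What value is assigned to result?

Step 1: Global count = 27. calc() creates local count = 100.
Step 2: inner() declares global count and adds 5: global count = 27 + 5 = 32.
Step 3: calc() returns its local count = 100 (unaffected by inner).
Step 4: result = global count = 32

The answer is 32.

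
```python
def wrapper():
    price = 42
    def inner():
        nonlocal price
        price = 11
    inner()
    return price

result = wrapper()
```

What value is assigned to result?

Step 1: wrapper() sets price = 42.
Step 2: inner() uses nonlocal to reassign price = 11.
Step 3: result = 11

The answer is 11.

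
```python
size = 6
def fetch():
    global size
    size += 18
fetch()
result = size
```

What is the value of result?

Step 1: size = 6 globally.
Step 2: fetch() modifies global size: size += 18 = 24.
Step 3: result = 24

The answer is 24.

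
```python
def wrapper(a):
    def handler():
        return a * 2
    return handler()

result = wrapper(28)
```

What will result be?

Step 1: wrapper(28) binds parameter a = 28.
Step 2: handler() accesses a = 28 from enclosing scope.
Step 3: result = 28 * 2 = 56

The answer is 56.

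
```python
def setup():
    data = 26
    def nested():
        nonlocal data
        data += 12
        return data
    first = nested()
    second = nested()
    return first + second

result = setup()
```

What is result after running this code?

Step 1: data starts at 26.
Step 2: First call: data = 26 + 12 = 38, returns 38.
Step 3: Second call: data = 38 + 12 = 50, returns 50.
Step 4: result = 38 + 50 = 88

The answer is 88.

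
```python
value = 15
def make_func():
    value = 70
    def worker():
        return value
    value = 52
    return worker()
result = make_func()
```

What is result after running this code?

Step 1: make_func() sets value = 70, then later value = 52.
Step 2: worker() is called after value is reassigned to 52. Closures capture variables by reference, not by value.
Step 3: result = 52

The answer is 52.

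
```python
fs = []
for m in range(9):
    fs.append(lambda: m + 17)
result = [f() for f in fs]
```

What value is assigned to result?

Step 1: All lambdas capture m by reference. After the loop, m = 8.
Step 2: Each call returns 8 + 17 = 25.
Step 3: result = [25, 25, 25, 25, 25, 25, 25, 25, 25]

The answer is [25, 25, 25, 25, 25, 25, 25, 25, 25].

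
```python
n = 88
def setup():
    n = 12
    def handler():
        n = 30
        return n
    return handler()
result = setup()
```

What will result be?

Step 1: Three scopes define n: global (88), setup (12), handler (30).
Step 2: handler() has its own local n = 30, which shadows both enclosing and global.
Step 3: result = 30 (local wins in LEGB)

The answer is 30.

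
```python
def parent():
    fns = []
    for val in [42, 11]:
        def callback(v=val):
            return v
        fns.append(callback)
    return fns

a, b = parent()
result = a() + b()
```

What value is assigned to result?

Step 1: Default argument v=val captures val at each iteration.
Step 2: a() returns 42 (captured at first iteration), b() returns 11 (captured at second).
Step 3: result = 42 + 11 = 53

The answer is 53.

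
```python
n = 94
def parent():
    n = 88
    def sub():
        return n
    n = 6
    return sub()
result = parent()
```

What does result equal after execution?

Step 1: parent() sets n = 88, then later n = 6.
Step 2: sub() is called after n is reassigned to 6. Closures capture variables by reference, not by value.
Step 3: result = 6

The answer is 6.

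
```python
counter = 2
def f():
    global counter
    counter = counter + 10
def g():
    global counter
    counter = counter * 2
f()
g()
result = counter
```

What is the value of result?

Step 1: counter = 2.
Step 2: f() adds 10: counter = 2 + 10 = 12.
Step 3: g() doubles: counter = 12 * 2 = 24.
Step 4: result = 24

The answer is 24.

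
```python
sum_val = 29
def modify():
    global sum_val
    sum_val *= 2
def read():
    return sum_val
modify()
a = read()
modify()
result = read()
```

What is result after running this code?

Step 1: sum_val = 29.
Step 2: First modify(): sum_val = 29 * 2 = 58.
Step 3: Second modify(): sum_val = 58 * 2 = 116.
Step 4: read() returns 116

The answer is 116.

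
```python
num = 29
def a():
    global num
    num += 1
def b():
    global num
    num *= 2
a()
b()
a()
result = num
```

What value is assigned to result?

Step 1: num = 29.
Step 2: a(): num = 29 + 1 = 30.
Step 3: b(): num = 30 * 2 = 60.
Step 4: a(): num = 60 + 1 = 61

The answer is 61.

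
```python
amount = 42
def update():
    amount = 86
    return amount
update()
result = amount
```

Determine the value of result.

Step 1: Global amount = 42.
Step 2: update() creates local amount = 86 (shadow, not modification).
Step 3: After update() returns, global amount is unchanged. result = 42

The answer is 42.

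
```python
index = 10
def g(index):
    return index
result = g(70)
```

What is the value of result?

Step 1: Global index = 10.
Step 2: g(70) takes parameter index = 70, which shadows the global.
Step 3: result = 70

The answer is 70.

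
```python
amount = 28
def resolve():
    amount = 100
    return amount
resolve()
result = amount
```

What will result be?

Step 1: Global amount = 28.
Step 2: resolve() creates local amount = 100 (shadow, not modification).
Step 3: After resolve() returns, global amount is unchanged. result = 28

The answer is 28.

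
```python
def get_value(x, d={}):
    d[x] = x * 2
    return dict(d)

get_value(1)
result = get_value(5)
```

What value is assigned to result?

Step 1: Mutable default dict is shared across calls.
Step 2: First call adds 1: 2. Second call adds 5: 10.
Step 3: result = {1: 2, 5: 10}

The answer is {1: 2, 5: 10}.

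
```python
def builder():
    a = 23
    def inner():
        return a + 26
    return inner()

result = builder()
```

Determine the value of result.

Step 1: builder() defines a = 23.
Step 2: inner() reads a = 23 from enclosing scope, returns 23 + 26 = 49.
Step 3: result = 49

The answer is 49.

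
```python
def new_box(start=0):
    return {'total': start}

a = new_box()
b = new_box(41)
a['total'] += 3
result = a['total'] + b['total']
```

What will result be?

Step 1: new_box() returns a new dict each call (immutable default 0).
Step 2: a = {'total': 0}, b = {'total': 41}.
Step 3: a['total'] += 3 = 3. result = 3 + 41 = 44

The answer is 44.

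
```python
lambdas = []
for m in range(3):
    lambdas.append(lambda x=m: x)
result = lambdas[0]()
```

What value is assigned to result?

Step 1: Default argument x=m captures m's value at each iteration.
Step 2: lambdas[0] captured x = 0 when m was 0.
Step 3: result = 0

The answer is 0.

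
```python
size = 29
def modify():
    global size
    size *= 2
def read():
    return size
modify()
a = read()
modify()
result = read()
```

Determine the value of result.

Step 1: size = 29.
Step 2: First modify(): size = 29 * 2 = 58.
Step 3: Second modify(): size = 58 * 2 = 116.
Step 4: read() returns 116

The answer is 116.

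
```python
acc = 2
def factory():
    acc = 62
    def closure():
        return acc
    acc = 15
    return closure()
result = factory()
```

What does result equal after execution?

Step 1: factory() sets acc = 62, then later acc = 15.
Step 2: closure() is called after acc is reassigned to 15. Closures capture variables by reference, not by value.
Step 3: result = 15

The answer is 15.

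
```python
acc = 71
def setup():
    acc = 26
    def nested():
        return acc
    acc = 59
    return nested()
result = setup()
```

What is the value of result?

Step 1: setup() sets acc = 26, then later acc = 59.
Step 2: nested() is called after acc is reassigned to 59. Closures capture variables by reference, not by value.
Step 3: result = 59

The answer is 59.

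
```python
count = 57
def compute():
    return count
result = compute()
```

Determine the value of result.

Step 1: count = 57 is defined in the global scope.
Step 2: compute() looks up count. No local count exists, so Python checks the global scope via LEGB rule and finds count = 57.
Step 3: result = 57

The answer is 57.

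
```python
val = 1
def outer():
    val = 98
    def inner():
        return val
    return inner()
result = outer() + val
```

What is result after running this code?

Step 1: Global val = 1. outer() shadows with val = 98.
Step 2: inner() returns enclosing val = 98. outer() = 98.
Step 3: result = 98 + global val (1) = 99

The answer is 99.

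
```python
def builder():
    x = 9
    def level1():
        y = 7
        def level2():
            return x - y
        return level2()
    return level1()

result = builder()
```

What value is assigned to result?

Step 1: x = 9 in builder. y = 7 in level1.
Step 2: level2() reads x = 9 and y = 7 from enclosing scopes.
Step 3: result = 9 - 7 = 2

The answer is 2.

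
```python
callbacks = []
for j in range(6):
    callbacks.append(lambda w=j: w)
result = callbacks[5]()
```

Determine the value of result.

Step 1: Default argument w=j captures j's value at each iteration.
Step 2: callbacks[5] captured w = 5 when j was 5.
Step 3: result = 5

The answer is 5.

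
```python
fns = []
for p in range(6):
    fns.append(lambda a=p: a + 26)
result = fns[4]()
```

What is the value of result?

Step 1: Default argument a=p captures p's value at definition time.
Step 2: fns[4] was defined when p = 4, so a defaults to 4.
Step 3: result = 4 + 26 = 30 (default arg fixes the late binding issue)

The answer is 30.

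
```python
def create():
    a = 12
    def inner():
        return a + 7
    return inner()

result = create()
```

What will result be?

Step 1: create() defines a = 12.
Step 2: inner() reads a = 12 from enclosing scope, returns 12 + 7 = 19.
Step 3: result = 19

The answer is 19.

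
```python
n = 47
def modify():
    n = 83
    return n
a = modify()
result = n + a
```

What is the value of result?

Step 1: Global n = 47. modify() returns local n = 83.
Step 2: a = 83. Global n still = 47.
Step 3: result = 47 + 83 = 130

The answer is 130.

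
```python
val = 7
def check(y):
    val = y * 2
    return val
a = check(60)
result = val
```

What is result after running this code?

Step 1: Global val = 7.
Step 2: check(60) creates local val = 60 * 2 = 120.
Step 3: Global val unchanged because no global keyword. result = 7

The answer is 7.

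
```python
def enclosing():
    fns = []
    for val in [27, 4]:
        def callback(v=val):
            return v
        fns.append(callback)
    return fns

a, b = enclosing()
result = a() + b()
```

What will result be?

Step 1: Default argument v=val captures val at each iteration.
Step 2: a() returns 27 (captured at first iteration), b() returns 4 (captured at second).
Step 3: result = 27 + 4 = 31

The answer is 31.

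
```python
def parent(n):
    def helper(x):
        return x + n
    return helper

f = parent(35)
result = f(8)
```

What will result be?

Step 1: parent(35) creates a closure that captures n = 35.
Step 2: f(8) calls the closure with x = 8, returning 8 + 35 = 43.
Step 3: result = 43

The answer is 43.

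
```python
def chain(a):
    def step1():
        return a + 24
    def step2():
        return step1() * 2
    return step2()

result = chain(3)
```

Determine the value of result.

Step 1: chain(3) captures a = 3.
Step 2: step2() calls step1() which returns 3 + 24 = 27.
Step 3: step2() returns 27 * 2 = 54

The answer is 54.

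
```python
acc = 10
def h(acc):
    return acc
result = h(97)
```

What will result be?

Step 1: Global acc = 10.
Step 2: h(97) takes parameter acc = 97, which shadows the global.
Step 3: result = 97

The answer is 97.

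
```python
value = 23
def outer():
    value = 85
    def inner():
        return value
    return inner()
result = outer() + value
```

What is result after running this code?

Step 1: Global value = 23. outer() shadows with value = 85.
Step 2: inner() returns enclosing value = 85. outer() = 85.
Step 3: result = 85 + global value (23) = 108

The answer is 108.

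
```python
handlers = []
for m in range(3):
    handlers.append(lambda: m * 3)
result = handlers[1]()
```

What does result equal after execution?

Step 1: All lambdas reference the same variable m (late binding).
Step 2: After the loop, m = 2. Every lambda returns m * 3.
Step 3: handlers[1]() = 2 * 3 = 6

The answer is 6.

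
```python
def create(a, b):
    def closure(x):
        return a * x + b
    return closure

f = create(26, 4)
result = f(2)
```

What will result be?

Step 1: create(26, 4) captures a = 26, b = 4.
Step 2: f(2) computes 26 * 2 + 4 = 56.
Step 3: result = 56

The answer is 56.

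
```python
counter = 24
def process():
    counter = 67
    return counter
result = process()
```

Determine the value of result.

Step 1: Global counter = 24.
Step 2: process() creates local counter = 67, shadowing the global.
Step 3: Returns local counter = 67. result = 67

The answer is 67.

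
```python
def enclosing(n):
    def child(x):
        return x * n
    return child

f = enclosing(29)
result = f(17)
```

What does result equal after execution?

Step 1: enclosing(29) creates a closure capturing n = 29.
Step 2: f(17) computes 17 * 29 = 493.
Step 3: result = 493

The answer is 493.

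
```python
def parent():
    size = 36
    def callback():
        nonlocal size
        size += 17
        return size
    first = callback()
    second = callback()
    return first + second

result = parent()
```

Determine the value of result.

Step 1: size starts at 36.
Step 2: First call: size = 36 + 17 = 53, returns 53.
Step 3: Second call: size = 53 + 17 = 70, returns 70.
Step 4: result = 53 + 70 = 123

The answer is 123.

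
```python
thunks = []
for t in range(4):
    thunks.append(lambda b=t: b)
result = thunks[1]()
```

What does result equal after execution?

Step 1: Default argument b=t captures t's value at each iteration.
Step 2: thunks[1] captured b = 1 when t was 1.
Step 3: result = 1

The answer is 1.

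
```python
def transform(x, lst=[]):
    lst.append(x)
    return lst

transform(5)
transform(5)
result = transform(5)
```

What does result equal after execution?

Step 1: Mutable default argument gotcha! The list [] is created once.
Step 2: Each call appends to the SAME list: [5], [5, 5], [5, 5, 5].
Step 3: result = [5, 5, 5]

The answer is [5, 5, 5].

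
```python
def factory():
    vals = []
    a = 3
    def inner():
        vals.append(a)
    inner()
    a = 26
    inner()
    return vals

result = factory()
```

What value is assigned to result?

Step 1: a = 3. inner() appends current a to vals.
Step 2: First inner(): appends 3. Then a = 26.
Step 3: Second inner(): appends 26 (closure sees updated a). result = [3, 26]

The answer is [3, 26].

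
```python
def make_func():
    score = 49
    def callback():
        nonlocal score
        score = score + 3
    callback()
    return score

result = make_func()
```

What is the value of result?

Step 1: make_func() sets score = 49.
Step 2: callback() uses nonlocal to modify score in make_func's scope: score = 49 + 3 = 52.
Step 3: make_func() returns the modified score = 52

The answer is 52.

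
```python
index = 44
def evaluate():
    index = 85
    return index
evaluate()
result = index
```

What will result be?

Step 1: Global index = 44.
Step 2: evaluate() creates local index = 85 (shadow, not modification).
Step 3: After evaluate() returns, global index is unchanged. result = 44

The answer is 44.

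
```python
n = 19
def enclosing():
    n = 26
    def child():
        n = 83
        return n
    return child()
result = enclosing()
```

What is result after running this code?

Step 1: Three scopes define n: global (19), enclosing (26), child (83).
Step 2: child() has its own local n = 83, which shadows both enclosing and global.
Step 3: result = 83 (local wins in LEGB)

The answer is 83.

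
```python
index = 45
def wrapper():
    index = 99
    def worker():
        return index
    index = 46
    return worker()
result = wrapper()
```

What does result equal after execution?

Step 1: wrapper() sets index = 99, then later index = 46.
Step 2: worker() is called after index is reassigned to 46. Closures capture variables by reference, not by value.
Step 3: result = 46

The answer is 46.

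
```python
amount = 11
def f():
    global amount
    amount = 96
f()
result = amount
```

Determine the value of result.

Step 1: amount = 11 globally.
Step 2: f() declares global amount and sets it to 96.
Step 3: After f(), global amount = 96. result = 96

The answer is 96.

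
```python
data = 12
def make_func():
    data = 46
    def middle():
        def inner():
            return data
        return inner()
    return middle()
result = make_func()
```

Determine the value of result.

Step 1: make_func() defines data = 46. middle() and inner() have no local data.
Step 2: inner() checks local (none), enclosing middle() (none), enclosing make_func() and finds data = 46.
Step 3: result = 46

The answer is 46.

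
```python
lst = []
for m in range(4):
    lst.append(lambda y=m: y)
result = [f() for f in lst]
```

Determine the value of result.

Step 1: Default arg y=m captures m at each iteration.
Step 2: Each lambda has its own default: 0, 1, ..., 3.
Step 3: result = [0, 1, 2, 3]

The answer is [0, 1, 2, 3].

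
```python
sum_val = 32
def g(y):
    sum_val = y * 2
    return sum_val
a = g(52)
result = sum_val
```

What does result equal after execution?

Step 1: Global sum_val = 32.
Step 2: g(52) creates local sum_val = 52 * 2 = 104.
Step 3: Global sum_val unchanged because no global keyword. result = 32

The answer is 32.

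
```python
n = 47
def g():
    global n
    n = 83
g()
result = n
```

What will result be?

Step 1: n = 47 globally.
Step 2: g() declares global n and sets it to 83.
Step 3: After g(), global n = 83. result = 83

The answer is 83.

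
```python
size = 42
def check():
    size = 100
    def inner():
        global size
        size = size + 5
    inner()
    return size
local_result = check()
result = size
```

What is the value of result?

Step 1: Global size = 42. check() creates local size = 100.
Step 2: inner() declares global size and adds 5: global size = 42 + 5 = 47.
Step 3: check() returns its local size = 100 (unaffected by inner).
Step 4: result = global size = 47

The answer is 47.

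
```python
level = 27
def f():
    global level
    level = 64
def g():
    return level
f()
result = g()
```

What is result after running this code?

Step 1: level = 27.
Step 2: f() sets global level = 64.
Step 3: g() reads global level = 64. result = 64

The answer is 64.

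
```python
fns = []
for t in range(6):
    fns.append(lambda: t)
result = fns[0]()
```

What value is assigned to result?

Step 1: The loop creates 6 lambdas, all referencing the same variable t.
Step 2: After the loop, t = 5 (final value).
Step 3: fns[0]() looks up t at call time and finds 5. This is the late binding gotcha. result = 5

The answer is 5.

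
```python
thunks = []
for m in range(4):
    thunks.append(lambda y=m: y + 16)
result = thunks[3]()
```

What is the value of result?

Step 1: Default argument y=m captures m's value at definition time.
Step 2: thunks[3] was defined when m = 3, so y defaults to 3.
Step 3: result = 3 + 16 = 19 (default arg fixes the late binding issue)

The answer is 19.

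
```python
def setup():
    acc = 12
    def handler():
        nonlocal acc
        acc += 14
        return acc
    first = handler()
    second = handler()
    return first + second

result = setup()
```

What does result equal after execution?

Step 1: acc starts at 12.
Step 2: First call: acc = 12 + 14 = 26, returns 26.
Step 3: Second call: acc = 26 + 14 = 40, returns 40.
Step 4: result = 26 + 40 = 66

The answer is 66.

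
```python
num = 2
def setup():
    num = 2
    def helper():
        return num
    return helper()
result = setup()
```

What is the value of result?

Step 1: num = 2 globally, but setup() defines num = 2 locally.
Step 2: helper() looks up num. Not in local scope, so checks enclosing scope (setup) and finds num = 2.
Step 3: result = 2

The answer is 2.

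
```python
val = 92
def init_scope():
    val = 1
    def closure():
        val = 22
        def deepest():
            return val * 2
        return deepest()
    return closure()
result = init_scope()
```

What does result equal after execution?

Step 1: deepest() looks up val through LEGB: not local, finds val = 22 in enclosing closure().
Step 2: Returns 22 * 2 = 44.
Step 3: result = 44

The answer is 44.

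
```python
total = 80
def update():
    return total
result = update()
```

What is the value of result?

Step 1: total = 80 is defined in the global scope.
Step 2: update() looks up total. No local total exists, so Python checks the global scope via LEGB rule and finds total = 80.
Step 3: result = 80

The answer is 80.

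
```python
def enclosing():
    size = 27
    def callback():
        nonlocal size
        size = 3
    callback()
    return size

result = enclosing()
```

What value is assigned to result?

Step 1: enclosing() sets size = 27.
Step 2: callback() uses nonlocal to reassign size = 3.
Step 3: result = 3

The answer is 3.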